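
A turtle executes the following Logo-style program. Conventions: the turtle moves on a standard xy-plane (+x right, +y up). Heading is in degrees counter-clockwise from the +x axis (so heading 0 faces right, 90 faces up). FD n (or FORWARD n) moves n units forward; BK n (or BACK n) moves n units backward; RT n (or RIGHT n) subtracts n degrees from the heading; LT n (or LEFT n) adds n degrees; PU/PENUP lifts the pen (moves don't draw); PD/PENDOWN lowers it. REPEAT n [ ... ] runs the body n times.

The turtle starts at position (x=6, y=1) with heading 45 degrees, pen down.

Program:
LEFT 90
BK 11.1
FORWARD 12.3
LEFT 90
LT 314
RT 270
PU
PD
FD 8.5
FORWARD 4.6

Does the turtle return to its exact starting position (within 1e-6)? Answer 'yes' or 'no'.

Executing turtle program step by step:
Start: pos=(6,1), heading=45, pen down
LT 90: heading 45 -> 135
BK 11.1: (6,1) -> (13.849,-6.849) [heading=135, draw]
FD 12.3: (13.849,-6.849) -> (5.151,1.849) [heading=135, draw]
LT 90: heading 135 -> 225
LT 314: heading 225 -> 179
RT 270: heading 179 -> 269
PU: pen up
PD: pen down
FD 8.5: (5.151,1.849) -> (5.003,-6.65) [heading=269, draw]
FD 4.6: (5.003,-6.65) -> (4.923,-11.249) [heading=269, draw]
Final: pos=(4.923,-11.249), heading=269, 4 segment(s) drawn

Start position: (6, 1)
Final position: (4.923, -11.249)
Distance = 12.297; >= 1e-6 -> NOT closed

Answer: no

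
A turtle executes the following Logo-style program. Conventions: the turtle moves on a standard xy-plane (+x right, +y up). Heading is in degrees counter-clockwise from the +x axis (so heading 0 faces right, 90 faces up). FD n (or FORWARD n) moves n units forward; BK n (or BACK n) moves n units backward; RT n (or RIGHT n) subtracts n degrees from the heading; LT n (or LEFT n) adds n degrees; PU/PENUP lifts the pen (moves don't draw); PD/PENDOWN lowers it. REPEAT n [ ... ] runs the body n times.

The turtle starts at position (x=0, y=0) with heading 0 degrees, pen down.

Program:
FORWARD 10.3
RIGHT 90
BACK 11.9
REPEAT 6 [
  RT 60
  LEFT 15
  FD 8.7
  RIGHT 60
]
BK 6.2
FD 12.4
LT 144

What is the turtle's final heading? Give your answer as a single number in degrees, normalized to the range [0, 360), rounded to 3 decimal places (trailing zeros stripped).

Executing turtle program step by step:
Start: pos=(0,0), heading=0, pen down
FD 10.3: (0,0) -> (10.3,0) [heading=0, draw]
RT 90: heading 0 -> 270
BK 11.9: (10.3,0) -> (10.3,11.9) [heading=270, draw]
REPEAT 6 [
  -- iteration 1/6 --
  RT 60: heading 270 -> 210
  LT 15: heading 210 -> 225
  FD 8.7: (10.3,11.9) -> (4.148,5.748) [heading=225, draw]
  RT 60: heading 225 -> 165
  -- iteration 2/6 --
  RT 60: heading 165 -> 105
  LT 15: heading 105 -> 120
  FD 8.7: (4.148,5.748) -> (-0.202,13.283) [heading=120, draw]
  RT 60: heading 120 -> 60
  -- iteration 3/6 --
  RT 60: heading 60 -> 0
  LT 15: heading 0 -> 15
  FD 8.7: (-0.202,13.283) -> (8.202,15.534) [heading=15, draw]
  RT 60: heading 15 -> 315
  -- iteration 4/6 --
  RT 60: heading 315 -> 255
  LT 15: heading 255 -> 270
  FD 8.7: (8.202,15.534) -> (8.202,6.834) [heading=270, draw]
  RT 60: heading 270 -> 210
  -- iteration 5/6 --
  RT 60: heading 210 -> 150
  LT 15: heading 150 -> 165
  FD 8.7: (8.202,6.834) -> (-0.202,9.086) [heading=165, draw]
  RT 60: heading 165 -> 105
  -- iteration 6/6 --
  RT 60: heading 105 -> 45
  LT 15: heading 45 -> 60
  FD 8.7: (-0.202,9.086) -> (4.148,16.62) [heading=60, draw]
  RT 60: heading 60 -> 0
]
BK 6.2: (4.148,16.62) -> (-2.052,16.62) [heading=0, draw]
FD 12.4: (-2.052,16.62) -> (10.348,16.62) [heading=0, draw]
LT 144: heading 0 -> 144
Final: pos=(10.348,16.62), heading=144, 10 segment(s) drawn

Answer: 144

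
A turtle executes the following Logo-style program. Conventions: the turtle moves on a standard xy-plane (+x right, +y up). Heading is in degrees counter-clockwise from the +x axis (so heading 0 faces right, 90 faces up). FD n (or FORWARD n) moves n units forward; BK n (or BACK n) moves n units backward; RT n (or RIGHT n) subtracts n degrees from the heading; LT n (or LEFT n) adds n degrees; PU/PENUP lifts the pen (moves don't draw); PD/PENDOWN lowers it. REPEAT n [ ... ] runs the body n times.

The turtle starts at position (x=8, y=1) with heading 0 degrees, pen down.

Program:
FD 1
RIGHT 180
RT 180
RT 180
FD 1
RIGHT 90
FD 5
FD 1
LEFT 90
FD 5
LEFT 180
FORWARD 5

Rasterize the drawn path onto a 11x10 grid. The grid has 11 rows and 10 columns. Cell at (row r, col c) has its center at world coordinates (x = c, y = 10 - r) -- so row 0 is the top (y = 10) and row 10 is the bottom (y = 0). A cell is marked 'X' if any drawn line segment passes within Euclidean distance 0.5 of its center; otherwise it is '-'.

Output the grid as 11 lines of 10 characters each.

Answer: ----------
----------
----------
---XXXXXX-
--------X-
--------X-
--------X-
--------X-
--------X-
--------XX
----------

Derivation:
Segment 0: (8,1) -> (9,1)
Segment 1: (9,1) -> (8,1)
Segment 2: (8,1) -> (8,6)
Segment 3: (8,6) -> (8,7)
Segment 4: (8,7) -> (3,7)
Segment 5: (3,7) -> (8,7)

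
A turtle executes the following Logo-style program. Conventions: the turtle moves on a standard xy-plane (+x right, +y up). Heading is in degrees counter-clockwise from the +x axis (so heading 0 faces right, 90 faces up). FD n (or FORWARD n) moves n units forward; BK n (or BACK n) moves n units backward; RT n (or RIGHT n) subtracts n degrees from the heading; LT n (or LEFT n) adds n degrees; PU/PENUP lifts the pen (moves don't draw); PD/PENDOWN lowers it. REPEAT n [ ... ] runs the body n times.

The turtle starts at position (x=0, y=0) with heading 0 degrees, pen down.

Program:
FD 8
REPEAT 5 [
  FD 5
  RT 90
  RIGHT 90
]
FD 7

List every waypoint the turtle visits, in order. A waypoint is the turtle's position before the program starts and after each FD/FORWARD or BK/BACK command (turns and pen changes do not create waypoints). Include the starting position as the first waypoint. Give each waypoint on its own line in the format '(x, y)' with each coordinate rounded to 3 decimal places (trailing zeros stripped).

Executing turtle program step by step:
Start: pos=(0,0), heading=0, pen down
FD 8: (0,0) -> (8,0) [heading=0, draw]
REPEAT 5 [
  -- iteration 1/5 --
  FD 5: (8,0) -> (13,0) [heading=0, draw]
  RT 90: heading 0 -> 270
  RT 90: heading 270 -> 180
  -- iteration 2/5 --
  FD 5: (13,0) -> (8,0) [heading=180, draw]
  RT 90: heading 180 -> 90
  RT 90: heading 90 -> 0
  -- iteration 3/5 --
  FD 5: (8,0) -> (13,0) [heading=0, draw]
  RT 90: heading 0 -> 270
  RT 90: heading 270 -> 180
  -- iteration 4/5 --
  FD 5: (13,0) -> (8,0) [heading=180, draw]
  RT 90: heading 180 -> 90
  RT 90: heading 90 -> 0
  -- iteration 5/5 --
  FD 5: (8,0) -> (13,0) [heading=0, draw]
  RT 90: heading 0 -> 270
  RT 90: heading 270 -> 180
]
FD 7: (13,0) -> (6,0) [heading=180, draw]
Final: pos=(6,0), heading=180, 7 segment(s) drawn
Waypoints (8 total):
(0, 0)
(8, 0)
(13, 0)
(8, 0)
(13, 0)
(8, 0)
(13, 0)
(6, 0)

Answer: (0, 0)
(8, 0)
(13, 0)
(8, 0)
(13, 0)
(8, 0)
(13, 0)
(6, 0)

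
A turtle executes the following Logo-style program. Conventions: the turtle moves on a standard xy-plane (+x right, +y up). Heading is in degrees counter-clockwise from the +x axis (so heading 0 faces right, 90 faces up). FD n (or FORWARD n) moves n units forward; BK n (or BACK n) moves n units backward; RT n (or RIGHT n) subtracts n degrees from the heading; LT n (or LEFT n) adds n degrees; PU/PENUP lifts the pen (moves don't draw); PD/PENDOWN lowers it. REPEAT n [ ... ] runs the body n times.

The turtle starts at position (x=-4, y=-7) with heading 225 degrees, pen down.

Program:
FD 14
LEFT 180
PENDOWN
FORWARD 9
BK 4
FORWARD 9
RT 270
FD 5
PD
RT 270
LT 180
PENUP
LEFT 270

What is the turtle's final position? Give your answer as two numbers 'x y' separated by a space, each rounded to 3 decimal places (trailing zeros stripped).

Executing turtle program step by step:
Start: pos=(-4,-7), heading=225, pen down
FD 14: (-4,-7) -> (-13.899,-16.899) [heading=225, draw]
LT 180: heading 225 -> 45
PD: pen down
FD 9: (-13.899,-16.899) -> (-7.536,-10.536) [heading=45, draw]
BK 4: (-7.536,-10.536) -> (-10.364,-13.364) [heading=45, draw]
FD 9: (-10.364,-13.364) -> (-4,-7) [heading=45, draw]
RT 270: heading 45 -> 135
FD 5: (-4,-7) -> (-7.536,-3.464) [heading=135, draw]
PD: pen down
RT 270: heading 135 -> 225
LT 180: heading 225 -> 45
PU: pen up
LT 270: heading 45 -> 315
Final: pos=(-7.536,-3.464), heading=315, 5 segment(s) drawn

Answer: -7.536 -3.464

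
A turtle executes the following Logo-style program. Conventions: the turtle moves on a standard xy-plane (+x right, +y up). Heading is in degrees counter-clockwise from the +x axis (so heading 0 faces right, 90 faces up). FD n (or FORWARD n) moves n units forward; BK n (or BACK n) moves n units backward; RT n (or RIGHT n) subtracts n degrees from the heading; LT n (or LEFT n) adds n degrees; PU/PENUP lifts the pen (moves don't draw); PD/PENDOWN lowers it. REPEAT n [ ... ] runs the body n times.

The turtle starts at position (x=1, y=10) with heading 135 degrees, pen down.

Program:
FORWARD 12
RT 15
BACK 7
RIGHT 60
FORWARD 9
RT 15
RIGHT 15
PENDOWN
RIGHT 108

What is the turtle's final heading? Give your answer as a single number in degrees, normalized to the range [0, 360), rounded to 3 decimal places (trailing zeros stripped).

Answer: 282

Derivation:
Executing turtle program step by step:
Start: pos=(1,10), heading=135, pen down
FD 12: (1,10) -> (-7.485,18.485) [heading=135, draw]
RT 15: heading 135 -> 120
BK 7: (-7.485,18.485) -> (-3.985,12.423) [heading=120, draw]
RT 60: heading 120 -> 60
FD 9: (-3.985,12.423) -> (0.515,20.217) [heading=60, draw]
RT 15: heading 60 -> 45
RT 15: heading 45 -> 30
PD: pen down
RT 108: heading 30 -> 282
Final: pos=(0.515,20.217), heading=282, 3 segment(s) drawn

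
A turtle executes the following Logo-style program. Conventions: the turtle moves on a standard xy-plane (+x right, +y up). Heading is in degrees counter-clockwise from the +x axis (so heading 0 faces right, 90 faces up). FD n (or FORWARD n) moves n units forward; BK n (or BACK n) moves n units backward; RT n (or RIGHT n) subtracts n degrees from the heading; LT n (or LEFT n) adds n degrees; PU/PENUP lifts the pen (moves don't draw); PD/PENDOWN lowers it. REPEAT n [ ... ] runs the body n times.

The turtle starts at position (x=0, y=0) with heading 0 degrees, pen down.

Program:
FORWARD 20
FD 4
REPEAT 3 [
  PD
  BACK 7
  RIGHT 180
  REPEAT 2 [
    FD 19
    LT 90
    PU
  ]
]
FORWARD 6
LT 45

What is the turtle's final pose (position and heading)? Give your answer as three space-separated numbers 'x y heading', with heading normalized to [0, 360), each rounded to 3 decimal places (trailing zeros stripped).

Executing turtle program step by step:
Start: pos=(0,0), heading=0, pen down
FD 20: (0,0) -> (20,0) [heading=0, draw]
FD 4: (20,0) -> (24,0) [heading=0, draw]
REPEAT 3 [
  -- iteration 1/3 --
  PD: pen down
  BK 7: (24,0) -> (17,0) [heading=0, draw]
  RT 180: heading 0 -> 180
  REPEAT 2 [
    -- iteration 1/2 --
    FD 19: (17,0) -> (-2,0) [heading=180, draw]
    LT 90: heading 180 -> 270
    PU: pen up
    -- iteration 2/2 --
    FD 19: (-2,0) -> (-2,-19) [heading=270, move]
    LT 90: heading 270 -> 0
    PU: pen up
  ]
  -- iteration 2/3 --
  PD: pen down
  BK 7: (-2,-19) -> (-9,-19) [heading=0, draw]
  RT 180: heading 0 -> 180
  REPEAT 2 [
    -- iteration 1/2 --
    FD 19: (-9,-19) -> (-28,-19) [heading=180, draw]
    LT 90: heading 180 -> 270
    PU: pen up
    -- iteration 2/2 --
    FD 19: (-28,-19) -> (-28,-38) [heading=270, move]
    LT 90: heading 270 -> 0
    PU: pen up
  ]
  -- iteration 3/3 --
  PD: pen down
  BK 7: (-28,-38) -> (-35,-38) [heading=0, draw]
  RT 180: heading 0 -> 180
  REPEAT 2 [
    -- iteration 1/2 --
    FD 19: (-35,-38) -> (-54,-38) [heading=180, draw]
    LT 90: heading 180 -> 270
    PU: pen up
    -- iteration 2/2 --
    FD 19: (-54,-38) -> (-54,-57) [heading=270, move]
    LT 90: heading 270 -> 0
    PU: pen up
  ]
]
FD 6: (-54,-57) -> (-48,-57) [heading=0, move]
LT 45: heading 0 -> 45
Final: pos=(-48,-57), heading=45, 8 segment(s) drawn

Answer: -48 -57 45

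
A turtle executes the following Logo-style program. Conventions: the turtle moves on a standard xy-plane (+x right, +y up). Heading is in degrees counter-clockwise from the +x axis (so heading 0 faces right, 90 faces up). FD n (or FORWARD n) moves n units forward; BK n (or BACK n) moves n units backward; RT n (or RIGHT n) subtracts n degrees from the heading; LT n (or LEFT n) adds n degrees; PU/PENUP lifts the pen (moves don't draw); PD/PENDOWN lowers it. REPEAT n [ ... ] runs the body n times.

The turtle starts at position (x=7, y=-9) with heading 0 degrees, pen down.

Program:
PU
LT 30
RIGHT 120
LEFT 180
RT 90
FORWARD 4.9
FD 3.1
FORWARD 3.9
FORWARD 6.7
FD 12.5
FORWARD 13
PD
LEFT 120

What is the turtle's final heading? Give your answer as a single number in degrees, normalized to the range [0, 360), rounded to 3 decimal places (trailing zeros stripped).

Executing turtle program step by step:
Start: pos=(7,-9), heading=0, pen down
PU: pen up
LT 30: heading 0 -> 30
RT 120: heading 30 -> 270
LT 180: heading 270 -> 90
RT 90: heading 90 -> 0
FD 4.9: (7,-9) -> (11.9,-9) [heading=0, move]
FD 3.1: (11.9,-9) -> (15,-9) [heading=0, move]
FD 3.9: (15,-9) -> (18.9,-9) [heading=0, move]
FD 6.7: (18.9,-9) -> (25.6,-9) [heading=0, move]
FD 12.5: (25.6,-9) -> (38.1,-9) [heading=0, move]
FD 13: (38.1,-9) -> (51.1,-9) [heading=0, move]
PD: pen down
LT 120: heading 0 -> 120
Final: pos=(51.1,-9), heading=120, 0 segment(s) drawn

Answer: 120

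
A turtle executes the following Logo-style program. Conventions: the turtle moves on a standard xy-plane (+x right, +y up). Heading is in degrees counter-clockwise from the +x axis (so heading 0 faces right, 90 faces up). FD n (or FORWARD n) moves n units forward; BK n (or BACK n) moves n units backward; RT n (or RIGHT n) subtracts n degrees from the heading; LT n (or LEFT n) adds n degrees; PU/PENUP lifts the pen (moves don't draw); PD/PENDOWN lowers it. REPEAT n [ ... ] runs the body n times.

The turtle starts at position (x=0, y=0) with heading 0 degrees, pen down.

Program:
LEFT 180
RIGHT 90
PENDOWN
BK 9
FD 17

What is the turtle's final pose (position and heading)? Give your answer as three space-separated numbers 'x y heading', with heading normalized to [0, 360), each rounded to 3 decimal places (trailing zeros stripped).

Executing turtle program step by step:
Start: pos=(0,0), heading=0, pen down
LT 180: heading 0 -> 180
RT 90: heading 180 -> 90
PD: pen down
BK 9: (0,0) -> (0,-9) [heading=90, draw]
FD 17: (0,-9) -> (0,8) [heading=90, draw]
Final: pos=(0,8), heading=90, 2 segment(s) drawn

Answer: 0 8 90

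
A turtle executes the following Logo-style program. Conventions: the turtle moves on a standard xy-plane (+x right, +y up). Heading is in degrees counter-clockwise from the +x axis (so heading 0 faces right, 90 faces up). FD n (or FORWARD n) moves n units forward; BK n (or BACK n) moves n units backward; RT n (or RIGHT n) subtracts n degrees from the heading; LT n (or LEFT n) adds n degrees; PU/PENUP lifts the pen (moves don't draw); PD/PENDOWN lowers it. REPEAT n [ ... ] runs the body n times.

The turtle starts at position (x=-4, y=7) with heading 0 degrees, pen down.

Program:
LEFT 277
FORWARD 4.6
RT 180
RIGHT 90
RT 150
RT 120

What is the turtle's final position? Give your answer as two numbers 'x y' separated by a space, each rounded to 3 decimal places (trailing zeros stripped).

Executing turtle program step by step:
Start: pos=(-4,7), heading=0, pen down
LT 277: heading 0 -> 277
FD 4.6: (-4,7) -> (-3.439,2.434) [heading=277, draw]
RT 180: heading 277 -> 97
RT 90: heading 97 -> 7
RT 150: heading 7 -> 217
RT 120: heading 217 -> 97
Final: pos=(-3.439,2.434), heading=97, 1 segment(s) drawn

Answer: -3.439 2.434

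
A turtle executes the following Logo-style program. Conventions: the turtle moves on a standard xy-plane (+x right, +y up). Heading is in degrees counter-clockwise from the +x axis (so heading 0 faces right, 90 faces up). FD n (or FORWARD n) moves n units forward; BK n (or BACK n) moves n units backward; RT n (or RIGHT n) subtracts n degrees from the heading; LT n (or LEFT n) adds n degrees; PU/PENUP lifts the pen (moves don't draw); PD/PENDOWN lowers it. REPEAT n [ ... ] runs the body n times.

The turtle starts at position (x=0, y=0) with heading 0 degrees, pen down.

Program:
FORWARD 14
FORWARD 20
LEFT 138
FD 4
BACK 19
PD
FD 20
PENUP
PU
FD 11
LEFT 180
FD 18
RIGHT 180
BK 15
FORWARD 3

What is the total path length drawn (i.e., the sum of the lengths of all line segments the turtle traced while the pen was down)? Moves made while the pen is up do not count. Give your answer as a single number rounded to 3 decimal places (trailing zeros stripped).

Executing turtle program step by step:
Start: pos=(0,0), heading=0, pen down
FD 14: (0,0) -> (14,0) [heading=0, draw]
FD 20: (14,0) -> (34,0) [heading=0, draw]
LT 138: heading 0 -> 138
FD 4: (34,0) -> (31.027,2.677) [heading=138, draw]
BK 19: (31.027,2.677) -> (45.147,-10.037) [heading=138, draw]
PD: pen down
FD 20: (45.147,-10.037) -> (30.284,3.346) [heading=138, draw]
PU: pen up
PU: pen up
FD 11: (30.284,3.346) -> (22.11,10.706) [heading=138, move]
LT 180: heading 138 -> 318
FD 18: (22.11,10.706) -> (35.486,-1.338) [heading=318, move]
RT 180: heading 318 -> 138
BK 15: (35.486,-1.338) -> (46.633,-11.375) [heading=138, move]
FD 3: (46.633,-11.375) -> (44.404,-9.368) [heading=138, move]
Final: pos=(44.404,-9.368), heading=138, 5 segment(s) drawn

Segment lengths:
  seg 1: (0,0) -> (14,0), length = 14
  seg 2: (14,0) -> (34,0), length = 20
  seg 3: (34,0) -> (31.027,2.677), length = 4
  seg 4: (31.027,2.677) -> (45.147,-10.037), length = 19
  seg 5: (45.147,-10.037) -> (30.284,3.346), length = 20
Total = 77

Answer: 77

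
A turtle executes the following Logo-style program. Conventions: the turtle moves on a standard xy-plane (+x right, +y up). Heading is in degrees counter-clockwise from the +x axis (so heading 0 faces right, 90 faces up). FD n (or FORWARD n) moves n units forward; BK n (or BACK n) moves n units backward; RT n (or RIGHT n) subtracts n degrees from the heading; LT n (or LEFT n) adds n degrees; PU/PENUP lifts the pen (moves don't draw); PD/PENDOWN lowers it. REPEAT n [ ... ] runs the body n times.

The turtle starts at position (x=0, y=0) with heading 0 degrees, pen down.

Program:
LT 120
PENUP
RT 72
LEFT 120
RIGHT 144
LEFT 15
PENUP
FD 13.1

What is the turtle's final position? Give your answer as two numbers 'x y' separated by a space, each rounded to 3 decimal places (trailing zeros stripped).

Answer: 10.181 8.244

Derivation:
Executing turtle program step by step:
Start: pos=(0,0), heading=0, pen down
LT 120: heading 0 -> 120
PU: pen up
RT 72: heading 120 -> 48
LT 120: heading 48 -> 168
RT 144: heading 168 -> 24
LT 15: heading 24 -> 39
PU: pen up
FD 13.1: (0,0) -> (10.181,8.244) [heading=39, move]
Final: pos=(10.181,8.244), heading=39, 0 segment(s) drawn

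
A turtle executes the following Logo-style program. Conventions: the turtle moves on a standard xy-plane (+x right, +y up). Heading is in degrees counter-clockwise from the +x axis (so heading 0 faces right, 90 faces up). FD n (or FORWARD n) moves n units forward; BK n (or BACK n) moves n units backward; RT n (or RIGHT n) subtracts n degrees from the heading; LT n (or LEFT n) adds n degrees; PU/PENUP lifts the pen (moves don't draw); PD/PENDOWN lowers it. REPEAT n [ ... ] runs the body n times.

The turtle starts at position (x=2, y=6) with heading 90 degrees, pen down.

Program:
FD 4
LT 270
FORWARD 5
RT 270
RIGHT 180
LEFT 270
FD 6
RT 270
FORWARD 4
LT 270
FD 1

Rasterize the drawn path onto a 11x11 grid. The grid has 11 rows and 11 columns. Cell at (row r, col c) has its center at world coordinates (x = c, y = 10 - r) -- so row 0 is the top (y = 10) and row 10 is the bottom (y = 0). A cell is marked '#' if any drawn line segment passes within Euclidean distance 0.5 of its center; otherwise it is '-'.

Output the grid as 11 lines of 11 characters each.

Segment 0: (2,6) -> (2,10)
Segment 1: (2,10) -> (7,10)
Segment 2: (7,10) -> (1,10)
Segment 3: (1,10) -> (1,6)
Segment 4: (1,6) -> (0,6)

Answer: -#######---
-##--------
-##--------
-##--------
###--------
-----------
-----------
-----------
-----------
-----------
-----------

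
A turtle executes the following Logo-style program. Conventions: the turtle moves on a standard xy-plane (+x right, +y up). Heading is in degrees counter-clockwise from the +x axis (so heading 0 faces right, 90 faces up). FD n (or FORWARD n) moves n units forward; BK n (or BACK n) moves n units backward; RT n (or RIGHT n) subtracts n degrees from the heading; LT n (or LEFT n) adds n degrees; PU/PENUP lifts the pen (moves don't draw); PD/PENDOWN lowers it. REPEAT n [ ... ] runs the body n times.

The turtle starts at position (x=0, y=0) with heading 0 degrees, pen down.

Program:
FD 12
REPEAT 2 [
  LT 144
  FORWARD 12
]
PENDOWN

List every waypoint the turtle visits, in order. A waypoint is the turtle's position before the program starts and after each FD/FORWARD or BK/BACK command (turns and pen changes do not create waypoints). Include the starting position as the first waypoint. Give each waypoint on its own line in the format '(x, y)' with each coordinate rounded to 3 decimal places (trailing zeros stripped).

Executing turtle program step by step:
Start: pos=(0,0), heading=0, pen down
FD 12: (0,0) -> (12,0) [heading=0, draw]
REPEAT 2 [
  -- iteration 1/2 --
  LT 144: heading 0 -> 144
  FD 12: (12,0) -> (2.292,7.053) [heading=144, draw]
  -- iteration 2/2 --
  LT 144: heading 144 -> 288
  FD 12: (2.292,7.053) -> (6,-4.359) [heading=288, draw]
]
PD: pen down
Final: pos=(6,-4.359), heading=288, 3 segment(s) drawn
Waypoints (4 total):
(0, 0)
(12, 0)
(2.292, 7.053)
(6, -4.359)

Answer: (0, 0)
(12, 0)
(2.292, 7.053)
(6, -4.359)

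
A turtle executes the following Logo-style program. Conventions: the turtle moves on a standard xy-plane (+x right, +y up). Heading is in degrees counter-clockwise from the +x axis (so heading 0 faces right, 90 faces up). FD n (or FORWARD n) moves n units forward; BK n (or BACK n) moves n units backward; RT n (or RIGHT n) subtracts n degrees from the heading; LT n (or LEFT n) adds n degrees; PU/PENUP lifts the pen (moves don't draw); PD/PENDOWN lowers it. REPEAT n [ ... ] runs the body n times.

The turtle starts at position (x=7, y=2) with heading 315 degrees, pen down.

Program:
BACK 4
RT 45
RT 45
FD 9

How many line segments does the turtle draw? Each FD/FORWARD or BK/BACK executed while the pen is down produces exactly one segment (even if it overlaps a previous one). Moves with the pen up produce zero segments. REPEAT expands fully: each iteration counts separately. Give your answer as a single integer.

Executing turtle program step by step:
Start: pos=(7,2), heading=315, pen down
BK 4: (7,2) -> (4.172,4.828) [heading=315, draw]
RT 45: heading 315 -> 270
RT 45: heading 270 -> 225
FD 9: (4.172,4.828) -> (-2.192,-1.536) [heading=225, draw]
Final: pos=(-2.192,-1.536), heading=225, 2 segment(s) drawn
Segments drawn: 2

Answer: 2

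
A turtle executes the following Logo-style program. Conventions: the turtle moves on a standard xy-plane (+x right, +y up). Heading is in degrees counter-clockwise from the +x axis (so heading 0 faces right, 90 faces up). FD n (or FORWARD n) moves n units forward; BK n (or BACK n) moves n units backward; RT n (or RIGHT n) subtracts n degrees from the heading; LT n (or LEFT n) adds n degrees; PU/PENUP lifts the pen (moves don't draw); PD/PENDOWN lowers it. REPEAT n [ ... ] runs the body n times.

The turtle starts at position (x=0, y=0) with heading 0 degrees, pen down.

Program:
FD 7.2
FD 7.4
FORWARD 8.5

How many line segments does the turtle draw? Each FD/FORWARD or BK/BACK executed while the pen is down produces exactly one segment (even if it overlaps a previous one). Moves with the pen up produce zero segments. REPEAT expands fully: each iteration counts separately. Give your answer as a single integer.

Answer: 3

Derivation:
Executing turtle program step by step:
Start: pos=(0,0), heading=0, pen down
FD 7.2: (0,0) -> (7.2,0) [heading=0, draw]
FD 7.4: (7.2,0) -> (14.6,0) [heading=0, draw]
FD 8.5: (14.6,0) -> (23.1,0) [heading=0, draw]
Final: pos=(23.1,0), heading=0, 3 segment(s) drawn
Segments drawn: 3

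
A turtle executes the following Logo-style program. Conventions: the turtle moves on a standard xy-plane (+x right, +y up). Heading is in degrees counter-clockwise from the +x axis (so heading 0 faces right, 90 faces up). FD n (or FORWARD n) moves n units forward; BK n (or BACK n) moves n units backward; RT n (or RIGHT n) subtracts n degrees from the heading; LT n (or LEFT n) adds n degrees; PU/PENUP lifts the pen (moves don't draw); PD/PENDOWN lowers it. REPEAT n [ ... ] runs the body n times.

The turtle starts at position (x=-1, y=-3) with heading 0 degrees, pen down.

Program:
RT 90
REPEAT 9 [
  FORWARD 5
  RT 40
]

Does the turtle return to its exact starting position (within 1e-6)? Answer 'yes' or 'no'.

Answer: yes

Derivation:
Executing turtle program step by step:
Start: pos=(-1,-3), heading=0, pen down
RT 90: heading 0 -> 270
REPEAT 9 [
  -- iteration 1/9 --
  FD 5: (-1,-3) -> (-1,-8) [heading=270, draw]
  RT 40: heading 270 -> 230
  -- iteration 2/9 --
  FD 5: (-1,-8) -> (-4.214,-11.83) [heading=230, draw]
  RT 40: heading 230 -> 190
  -- iteration 3/9 --
  FD 5: (-4.214,-11.83) -> (-9.138,-12.698) [heading=190, draw]
  RT 40: heading 190 -> 150
  -- iteration 4/9 --
  FD 5: (-9.138,-12.698) -> (-13.468,-10.198) [heading=150, draw]
  RT 40: heading 150 -> 110
  -- iteration 5/9 --
  FD 5: (-13.468,-10.198) -> (-15.178,-5.5) [heading=110, draw]
  RT 40: heading 110 -> 70
  -- iteration 6/9 --
  FD 5: (-15.178,-5.5) -> (-13.468,-0.802) [heading=70, draw]
  RT 40: heading 70 -> 30
  -- iteration 7/9 --
  FD 5: (-13.468,-0.802) -> (-9.138,1.698) [heading=30, draw]
  RT 40: heading 30 -> 350
  -- iteration 8/9 --
  FD 5: (-9.138,1.698) -> (-4.214,0.83) [heading=350, draw]
  RT 40: heading 350 -> 310
  -- iteration 9/9 --
  FD 5: (-4.214,0.83) -> (-1,-3) [heading=310, draw]
  RT 40: heading 310 -> 270
]
Final: pos=(-1,-3), heading=270, 9 segment(s) drawn

Start position: (-1, -3)
Final position: (-1, -3)
Distance = 0; < 1e-6 -> CLOSED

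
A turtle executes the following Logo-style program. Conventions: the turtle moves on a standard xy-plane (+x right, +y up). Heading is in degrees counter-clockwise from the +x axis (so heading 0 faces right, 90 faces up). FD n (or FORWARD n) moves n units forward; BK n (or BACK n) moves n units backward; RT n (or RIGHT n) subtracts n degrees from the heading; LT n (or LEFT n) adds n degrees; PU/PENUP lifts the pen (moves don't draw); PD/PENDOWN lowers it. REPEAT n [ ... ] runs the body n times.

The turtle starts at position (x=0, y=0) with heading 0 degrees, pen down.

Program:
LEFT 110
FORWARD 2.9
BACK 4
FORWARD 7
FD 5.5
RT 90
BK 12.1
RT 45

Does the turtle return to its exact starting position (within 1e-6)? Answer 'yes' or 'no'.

Executing turtle program step by step:
Start: pos=(0,0), heading=0, pen down
LT 110: heading 0 -> 110
FD 2.9: (0,0) -> (-0.992,2.725) [heading=110, draw]
BK 4: (-0.992,2.725) -> (0.376,-1.034) [heading=110, draw]
FD 7: (0.376,-1.034) -> (-2.018,5.544) [heading=110, draw]
FD 5.5: (-2.018,5.544) -> (-3.899,10.712) [heading=110, draw]
RT 90: heading 110 -> 20
BK 12.1: (-3.899,10.712) -> (-15.269,6.574) [heading=20, draw]
RT 45: heading 20 -> 335
Final: pos=(-15.269,6.574), heading=335, 5 segment(s) drawn

Start position: (0, 0)
Final position: (-15.269, 6.574)
Distance = 16.624; >= 1e-6 -> NOT closed

Answer: no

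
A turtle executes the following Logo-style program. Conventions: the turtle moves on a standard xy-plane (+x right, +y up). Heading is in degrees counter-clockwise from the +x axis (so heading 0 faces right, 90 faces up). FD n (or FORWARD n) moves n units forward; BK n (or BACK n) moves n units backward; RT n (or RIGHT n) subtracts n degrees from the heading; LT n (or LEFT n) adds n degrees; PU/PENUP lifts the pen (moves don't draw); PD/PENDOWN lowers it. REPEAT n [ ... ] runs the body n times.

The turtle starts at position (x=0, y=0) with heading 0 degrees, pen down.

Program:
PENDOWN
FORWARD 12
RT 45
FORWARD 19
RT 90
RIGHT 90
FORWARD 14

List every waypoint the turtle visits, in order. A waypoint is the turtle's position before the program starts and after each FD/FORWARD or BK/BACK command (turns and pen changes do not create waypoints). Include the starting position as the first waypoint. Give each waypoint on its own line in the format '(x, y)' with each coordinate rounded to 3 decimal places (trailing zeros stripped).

Executing turtle program step by step:
Start: pos=(0,0), heading=0, pen down
PD: pen down
FD 12: (0,0) -> (12,0) [heading=0, draw]
RT 45: heading 0 -> 315
FD 19: (12,0) -> (25.435,-13.435) [heading=315, draw]
RT 90: heading 315 -> 225
RT 90: heading 225 -> 135
FD 14: (25.435,-13.435) -> (15.536,-3.536) [heading=135, draw]
Final: pos=(15.536,-3.536), heading=135, 3 segment(s) drawn
Waypoints (4 total):
(0, 0)
(12, 0)
(25.435, -13.435)
(15.536, -3.536)

Answer: (0, 0)
(12, 0)
(25.435, -13.435)
(15.536, -3.536)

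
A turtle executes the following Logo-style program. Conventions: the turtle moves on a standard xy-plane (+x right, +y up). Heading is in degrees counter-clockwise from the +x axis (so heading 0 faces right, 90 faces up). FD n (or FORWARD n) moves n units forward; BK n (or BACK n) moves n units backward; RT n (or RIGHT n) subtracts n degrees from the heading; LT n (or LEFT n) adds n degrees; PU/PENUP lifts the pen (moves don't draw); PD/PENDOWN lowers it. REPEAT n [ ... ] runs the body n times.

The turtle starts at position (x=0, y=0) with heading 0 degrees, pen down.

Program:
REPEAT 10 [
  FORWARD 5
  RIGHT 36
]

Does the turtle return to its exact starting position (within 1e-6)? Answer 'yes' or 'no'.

Executing turtle program step by step:
Start: pos=(0,0), heading=0, pen down
REPEAT 10 [
  -- iteration 1/10 --
  FD 5: (0,0) -> (5,0) [heading=0, draw]
  RT 36: heading 0 -> 324
  -- iteration 2/10 --
  FD 5: (5,0) -> (9.045,-2.939) [heading=324, draw]
  RT 36: heading 324 -> 288
  -- iteration 3/10 --
  FD 5: (9.045,-2.939) -> (10.59,-7.694) [heading=288, draw]
  RT 36: heading 288 -> 252
  -- iteration 4/10 --
  FD 5: (10.59,-7.694) -> (9.045,-12.449) [heading=252, draw]
  RT 36: heading 252 -> 216
  -- iteration 5/10 --
  FD 5: (9.045,-12.449) -> (5,-15.388) [heading=216, draw]
  RT 36: heading 216 -> 180
  -- iteration 6/10 --
  FD 5: (5,-15.388) -> (0,-15.388) [heading=180, draw]
  RT 36: heading 180 -> 144
  -- iteration 7/10 --
  FD 5: (0,-15.388) -> (-4.045,-12.449) [heading=144, draw]
  RT 36: heading 144 -> 108
  -- iteration 8/10 --
  FD 5: (-4.045,-12.449) -> (-5.59,-7.694) [heading=108, draw]
  RT 36: heading 108 -> 72
  -- iteration 9/10 --
  FD 5: (-5.59,-7.694) -> (-4.045,-2.939) [heading=72, draw]
  RT 36: heading 72 -> 36
  -- iteration 10/10 --
  FD 5: (-4.045,-2.939) -> (0,0) [heading=36, draw]
  RT 36: heading 36 -> 0
]
Final: pos=(0,0), heading=0, 10 segment(s) drawn

Start position: (0, 0)
Final position: (0, 0)
Distance = 0; < 1e-6 -> CLOSED

Answer: yes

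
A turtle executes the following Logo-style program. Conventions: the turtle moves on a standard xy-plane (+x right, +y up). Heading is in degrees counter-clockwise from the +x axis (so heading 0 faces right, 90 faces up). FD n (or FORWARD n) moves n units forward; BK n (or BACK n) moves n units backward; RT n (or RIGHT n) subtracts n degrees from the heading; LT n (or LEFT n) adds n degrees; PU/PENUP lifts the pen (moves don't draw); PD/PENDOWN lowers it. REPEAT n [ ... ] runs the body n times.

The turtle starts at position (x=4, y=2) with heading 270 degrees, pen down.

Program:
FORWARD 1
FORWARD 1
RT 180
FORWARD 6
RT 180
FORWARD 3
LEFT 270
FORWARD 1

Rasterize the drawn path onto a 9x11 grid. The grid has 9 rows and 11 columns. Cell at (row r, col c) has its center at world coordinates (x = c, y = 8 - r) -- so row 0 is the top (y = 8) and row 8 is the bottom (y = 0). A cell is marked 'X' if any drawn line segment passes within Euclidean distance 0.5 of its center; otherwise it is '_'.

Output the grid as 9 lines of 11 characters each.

Answer: ___________
___________
____X______
____X______
____X______
___XX______
____X______
____X______
____X______

Derivation:
Segment 0: (4,2) -> (4,1)
Segment 1: (4,1) -> (4,0)
Segment 2: (4,0) -> (4,6)
Segment 3: (4,6) -> (4,3)
Segment 4: (4,3) -> (3,3)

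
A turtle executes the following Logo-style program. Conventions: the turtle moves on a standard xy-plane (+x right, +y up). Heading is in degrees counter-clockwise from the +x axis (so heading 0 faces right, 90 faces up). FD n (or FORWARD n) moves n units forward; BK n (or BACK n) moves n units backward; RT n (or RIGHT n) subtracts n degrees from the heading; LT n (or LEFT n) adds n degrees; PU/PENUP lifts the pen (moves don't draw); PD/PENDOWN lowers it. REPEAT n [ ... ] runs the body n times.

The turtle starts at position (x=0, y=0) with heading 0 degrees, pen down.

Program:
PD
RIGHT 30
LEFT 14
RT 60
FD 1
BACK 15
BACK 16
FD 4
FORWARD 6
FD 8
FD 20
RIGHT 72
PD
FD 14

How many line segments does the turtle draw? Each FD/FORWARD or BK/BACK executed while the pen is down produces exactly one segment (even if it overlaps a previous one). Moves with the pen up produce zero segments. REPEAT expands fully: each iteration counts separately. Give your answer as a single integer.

Answer: 8

Derivation:
Executing turtle program step by step:
Start: pos=(0,0), heading=0, pen down
PD: pen down
RT 30: heading 0 -> 330
LT 14: heading 330 -> 344
RT 60: heading 344 -> 284
FD 1: (0,0) -> (0.242,-0.97) [heading=284, draw]
BK 15: (0.242,-0.97) -> (-3.387,13.584) [heading=284, draw]
BK 16: (-3.387,13.584) -> (-7.258,29.109) [heading=284, draw]
FD 4: (-7.258,29.109) -> (-6.29,25.228) [heading=284, draw]
FD 6: (-6.29,25.228) -> (-4.838,19.406) [heading=284, draw]
FD 8: (-4.838,19.406) -> (-2.903,11.644) [heading=284, draw]
FD 20: (-2.903,11.644) -> (1.935,-7.762) [heading=284, draw]
RT 72: heading 284 -> 212
PD: pen down
FD 14: (1.935,-7.762) -> (-9.937,-15.181) [heading=212, draw]
Final: pos=(-9.937,-15.181), heading=212, 8 segment(s) drawn
Segments drawn: 8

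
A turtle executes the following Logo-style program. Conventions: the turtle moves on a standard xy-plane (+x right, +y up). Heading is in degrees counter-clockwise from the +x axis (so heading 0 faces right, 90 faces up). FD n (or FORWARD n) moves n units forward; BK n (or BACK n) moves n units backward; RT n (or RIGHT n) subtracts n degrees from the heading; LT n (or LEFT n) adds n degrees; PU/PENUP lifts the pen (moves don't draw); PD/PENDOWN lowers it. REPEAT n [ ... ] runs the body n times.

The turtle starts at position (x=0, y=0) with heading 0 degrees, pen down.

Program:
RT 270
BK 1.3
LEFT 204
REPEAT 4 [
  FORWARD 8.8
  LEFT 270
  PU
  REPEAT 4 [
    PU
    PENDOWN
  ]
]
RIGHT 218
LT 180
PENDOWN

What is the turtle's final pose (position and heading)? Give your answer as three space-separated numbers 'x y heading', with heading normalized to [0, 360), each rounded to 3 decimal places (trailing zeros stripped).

Executing turtle program step by step:
Start: pos=(0,0), heading=0, pen down
RT 270: heading 0 -> 90
BK 1.3: (0,0) -> (0,-1.3) [heading=90, draw]
LT 204: heading 90 -> 294
REPEAT 4 [
  -- iteration 1/4 --
  FD 8.8: (0,-1.3) -> (3.579,-9.339) [heading=294, draw]
  LT 270: heading 294 -> 204
  PU: pen up
  REPEAT 4 [
    -- iteration 1/4 --
    PU: pen up
    PD: pen down
    -- iteration 2/4 --
    PU: pen up
    PD: pen down
    -- iteration 3/4 --
    PU: pen up
    PD: pen down
    -- iteration 4/4 --
    PU: pen up
    PD: pen down
  ]
  -- iteration 2/4 --
  FD 8.8: (3.579,-9.339) -> (-4.46,-12.918) [heading=204, draw]
  LT 270: heading 204 -> 114
  PU: pen up
  REPEAT 4 [
    -- iteration 1/4 --
    PU: pen up
    PD: pen down
    -- iteration 2/4 --
    PU: pen up
    PD: pen down
    -- iteration 3/4 --
    PU: pen up
    PD: pen down
    -- iteration 4/4 --
    PU: pen up
    PD: pen down
  ]
  -- iteration 3/4 --
  FD 8.8: (-4.46,-12.918) -> (-8.039,-4.879) [heading=114, draw]
  LT 270: heading 114 -> 24
  PU: pen up
  REPEAT 4 [
    -- iteration 1/4 --
    PU: pen up
    PD: pen down
    -- iteration 2/4 --
    PU: pen up
    PD: pen down
    -- iteration 3/4 --
    PU: pen up
    PD: pen down
    -- iteration 4/4 --
    PU: pen up
    PD: pen down
  ]
  -- iteration 4/4 --
  FD 8.8: (-8.039,-4.879) -> (0,-1.3) [heading=24, draw]
  LT 270: heading 24 -> 294
  PU: pen up
  REPEAT 4 [
    -- iteration 1/4 --
    PU: pen up
    PD: pen down
    -- iteration 2/4 --
    PU: pen up
    PD: pen down
    -- iteration 3/4 --
    PU: pen up
    PD: pen down
    -- iteration 4/4 --
    PU: pen up
    PD: pen down
  ]
]
RT 218: heading 294 -> 76
LT 180: heading 76 -> 256
PD: pen down
Final: pos=(0,-1.3), heading=256, 5 segment(s) drawn

Answer: 0 -1.3 256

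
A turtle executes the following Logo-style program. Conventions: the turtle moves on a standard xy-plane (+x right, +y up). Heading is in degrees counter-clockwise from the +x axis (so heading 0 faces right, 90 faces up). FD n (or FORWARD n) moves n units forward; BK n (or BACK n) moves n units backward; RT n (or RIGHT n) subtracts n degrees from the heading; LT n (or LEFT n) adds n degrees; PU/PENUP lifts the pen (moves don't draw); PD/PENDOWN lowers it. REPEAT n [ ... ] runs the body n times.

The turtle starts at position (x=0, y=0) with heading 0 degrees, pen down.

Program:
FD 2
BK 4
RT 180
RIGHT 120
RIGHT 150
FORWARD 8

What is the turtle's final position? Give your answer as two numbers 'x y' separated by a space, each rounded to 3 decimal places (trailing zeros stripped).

Executing turtle program step by step:
Start: pos=(0,0), heading=0, pen down
FD 2: (0,0) -> (2,0) [heading=0, draw]
BK 4: (2,0) -> (-2,0) [heading=0, draw]
RT 180: heading 0 -> 180
RT 120: heading 180 -> 60
RT 150: heading 60 -> 270
FD 8: (-2,0) -> (-2,-8) [heading=270, draw]
Final: pos=(-2,-8), heading=270, 3 segment(s) drawn

Answer: -2 -8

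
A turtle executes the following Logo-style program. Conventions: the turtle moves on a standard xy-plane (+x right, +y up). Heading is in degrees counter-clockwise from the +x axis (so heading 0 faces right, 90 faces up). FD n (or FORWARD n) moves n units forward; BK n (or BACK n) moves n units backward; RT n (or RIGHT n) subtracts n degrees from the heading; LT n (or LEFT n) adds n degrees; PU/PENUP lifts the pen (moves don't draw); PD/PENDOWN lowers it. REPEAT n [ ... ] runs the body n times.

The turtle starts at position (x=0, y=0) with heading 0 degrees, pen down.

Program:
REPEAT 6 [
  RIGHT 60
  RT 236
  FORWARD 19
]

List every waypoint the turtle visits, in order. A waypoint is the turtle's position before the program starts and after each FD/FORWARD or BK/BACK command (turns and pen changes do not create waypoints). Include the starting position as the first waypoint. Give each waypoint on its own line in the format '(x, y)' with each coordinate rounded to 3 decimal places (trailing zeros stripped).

Answer: (0, 0)
(8.329, 17.077)
(-3.369, 32.049)
(-21.953, 28.099)
(-26.55, 9.663)
(-11.995, -2.55)
(5.362, 5.178)

Derivation:
Executing turtle program step by step:
Start: pos=(0,0), heading=0, pen down
REPEAT 6 [
  -- iteration 1/6 --
  RT 60: heading 0 -> 300
  RT 236: heading 300 -> 64
  FD 19: (0,0) -> (8.329,17.077) [heading=64, draw]
  -- iteration 2/6 --
  RT 60: heading 64 -> 4
  RT 236: heading 4 -> 128
  FD 19: (8.329,17.077) -> (-3.369,32.049) [heading=128, draw]
  -- iteration 3/6 --
  RT 60: heading 128 -> 68
  RT 236: heading 68 -> 192
  FD 19: (-3.369,32.049) -> (-21.953,28.099) [heading=192, draw]
  -- iteration 4/6 --
  RT 60: heading 192 -> 132
  RT 236: heading 132 -> 256
  FD 19: (-21.953,28.099) -> (-26.55,9.663) [heading=256, draw]
  -- iteration 5/6 --
  RT 60: heading 256 -> 196
  RT 236: heading 196 -> 320
  FD 19: (-26.55,9.663) -> (-11.995,-2.55) [heading=320, draw]
  -- iteration 6/6 --
  RT 60: heading 320 -> 260
  RT 236: heading 260 -> 24
  FD 19: (-11.995,-2.55) -> (5.362,5.178) [heading=24, draw]
]
Final: pos=(5.362,5.178), heading=24, 6 segment(s) drawn
Waypoints (7 total):
(0, 0)
(8.329, 17.077)
(-3.369, 32.049)
(-21.953, 28.099)
(-26.55, 9.663)
(-11.995, -2.55)
(5.362, 5.178)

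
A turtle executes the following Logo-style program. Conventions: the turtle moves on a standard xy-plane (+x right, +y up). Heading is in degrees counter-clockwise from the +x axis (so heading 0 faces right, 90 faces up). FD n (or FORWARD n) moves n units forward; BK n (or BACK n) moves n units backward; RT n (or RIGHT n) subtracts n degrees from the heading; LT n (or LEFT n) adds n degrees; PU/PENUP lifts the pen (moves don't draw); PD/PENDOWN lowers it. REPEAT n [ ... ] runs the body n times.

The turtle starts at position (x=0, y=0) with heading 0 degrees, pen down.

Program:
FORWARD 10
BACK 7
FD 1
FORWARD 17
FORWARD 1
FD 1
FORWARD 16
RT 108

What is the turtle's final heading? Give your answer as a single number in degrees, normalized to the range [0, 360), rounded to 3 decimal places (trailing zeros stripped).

Executing turtle program step by step:
Start: pos=(0,0), heading=0, pen down
FD 10: (0,0) -> (10,0) [heading=0, draw]
BK 7: (10,0) -> (3,0) [heading=0, draw]
FD 1: (3,0) -> (4,0) [heading=0, draw]
FD 17: (4,0) -> (21,0) [heading=0, draw]
FD 1: (21,0) -> (22,0) [heading=0, draw]
FD 1: (22,0) -> (23,0) [heading=0, draw]
FD 16: (23,0) -> (39,0) [heading=0, draw]
RT 108: heading 0 -> 252
Final: pos=(39,0), heading=252, 7 segment(s) drawn

Answer: 252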